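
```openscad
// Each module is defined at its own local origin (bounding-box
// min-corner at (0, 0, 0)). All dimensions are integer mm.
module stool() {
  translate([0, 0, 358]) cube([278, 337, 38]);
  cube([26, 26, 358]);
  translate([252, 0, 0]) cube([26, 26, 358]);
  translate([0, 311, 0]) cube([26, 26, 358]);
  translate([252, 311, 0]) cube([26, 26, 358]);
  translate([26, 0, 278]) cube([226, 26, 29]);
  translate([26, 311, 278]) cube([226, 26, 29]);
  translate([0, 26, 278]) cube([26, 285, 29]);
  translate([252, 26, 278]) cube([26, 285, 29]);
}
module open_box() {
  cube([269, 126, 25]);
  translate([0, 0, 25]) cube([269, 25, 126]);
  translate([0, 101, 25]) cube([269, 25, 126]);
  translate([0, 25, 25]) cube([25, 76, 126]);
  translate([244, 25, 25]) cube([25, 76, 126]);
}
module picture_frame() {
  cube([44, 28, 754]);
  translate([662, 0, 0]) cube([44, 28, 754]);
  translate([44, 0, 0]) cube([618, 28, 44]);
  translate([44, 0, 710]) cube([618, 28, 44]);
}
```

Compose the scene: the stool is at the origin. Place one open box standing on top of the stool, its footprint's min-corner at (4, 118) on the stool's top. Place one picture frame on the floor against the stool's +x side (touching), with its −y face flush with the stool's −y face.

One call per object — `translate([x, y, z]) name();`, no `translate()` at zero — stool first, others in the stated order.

stool();
translate([4, 118, 396]) open_box();
translate([278, 0, 0]) picture_frame();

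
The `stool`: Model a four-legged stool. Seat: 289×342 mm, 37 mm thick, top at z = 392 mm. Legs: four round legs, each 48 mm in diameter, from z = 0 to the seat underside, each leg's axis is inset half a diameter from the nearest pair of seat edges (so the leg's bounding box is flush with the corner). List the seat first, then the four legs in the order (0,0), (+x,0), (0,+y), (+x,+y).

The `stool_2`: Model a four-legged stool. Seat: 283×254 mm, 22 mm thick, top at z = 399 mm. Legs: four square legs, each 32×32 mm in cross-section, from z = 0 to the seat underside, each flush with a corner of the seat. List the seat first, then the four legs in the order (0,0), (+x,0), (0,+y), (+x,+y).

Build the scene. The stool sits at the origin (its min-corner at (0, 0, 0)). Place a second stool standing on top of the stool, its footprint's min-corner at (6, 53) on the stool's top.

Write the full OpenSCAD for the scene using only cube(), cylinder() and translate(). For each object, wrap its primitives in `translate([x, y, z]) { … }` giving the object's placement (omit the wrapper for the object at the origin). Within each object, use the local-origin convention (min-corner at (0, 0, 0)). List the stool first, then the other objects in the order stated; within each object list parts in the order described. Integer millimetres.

translate([0, 0, 355]) cube([289, 342, 37]);
translate([24, 24, 0]) cylinder(h = 355, r = 24);
translate([265, 24, 0]) cylinder(h = 355, r = 24);
translate([24, 318, 0]) cylinder(h = 355, r = 24);
translate([265, 318, 0]) cylinder(h = 355, r = 24);
translate([6, 53, 392]) {
  translate([0, 0, 377]) cube([283, 254, 22]);
  cube([32, 32, 377]);
  translate([251, 0, 0]) cube([32, 32, 377]);
  translate([0, 222, 0]) cube([32, 32, 377]);
  translate([251, 222, 0]) cube([32, 32, 377]);
}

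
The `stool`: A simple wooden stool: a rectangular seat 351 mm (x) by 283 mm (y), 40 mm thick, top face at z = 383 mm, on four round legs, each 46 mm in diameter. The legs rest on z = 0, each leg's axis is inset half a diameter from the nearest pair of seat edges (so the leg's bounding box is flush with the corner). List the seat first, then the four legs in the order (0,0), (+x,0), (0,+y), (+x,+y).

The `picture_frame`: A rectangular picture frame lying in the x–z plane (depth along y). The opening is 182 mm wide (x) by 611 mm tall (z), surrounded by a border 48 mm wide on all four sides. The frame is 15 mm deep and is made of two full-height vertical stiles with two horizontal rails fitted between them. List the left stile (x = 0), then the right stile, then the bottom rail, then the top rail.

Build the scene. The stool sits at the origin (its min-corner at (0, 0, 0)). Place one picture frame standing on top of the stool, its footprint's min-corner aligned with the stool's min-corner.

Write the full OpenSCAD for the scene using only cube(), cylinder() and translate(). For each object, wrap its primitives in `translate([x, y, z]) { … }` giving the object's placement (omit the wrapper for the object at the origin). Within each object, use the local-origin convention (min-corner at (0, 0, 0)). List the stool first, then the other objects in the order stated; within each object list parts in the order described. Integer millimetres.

translate([0, 0, 343]) cube([351, 283, 40]);
translate([23, 23, 0]) cylinder(h = 343, r = 23);
translate([328, 23, 0]) cylinder(h = 343, r = 23);
translate([23, 260, 0]) cylinder(h = 343, r = 23);
translate([328, 260, 0]) cylinder(h = 343, r = 23);
translate([0, 0, 383]) {
  cube([48, 15, 707]);
  translate([230, 0, 0]) cube([48, 15, 707]);
  translate([48, 0, 0]) cube([182, 15, 48]);
  translate([48, 0, 659]) cube([182, 15, 48]);
}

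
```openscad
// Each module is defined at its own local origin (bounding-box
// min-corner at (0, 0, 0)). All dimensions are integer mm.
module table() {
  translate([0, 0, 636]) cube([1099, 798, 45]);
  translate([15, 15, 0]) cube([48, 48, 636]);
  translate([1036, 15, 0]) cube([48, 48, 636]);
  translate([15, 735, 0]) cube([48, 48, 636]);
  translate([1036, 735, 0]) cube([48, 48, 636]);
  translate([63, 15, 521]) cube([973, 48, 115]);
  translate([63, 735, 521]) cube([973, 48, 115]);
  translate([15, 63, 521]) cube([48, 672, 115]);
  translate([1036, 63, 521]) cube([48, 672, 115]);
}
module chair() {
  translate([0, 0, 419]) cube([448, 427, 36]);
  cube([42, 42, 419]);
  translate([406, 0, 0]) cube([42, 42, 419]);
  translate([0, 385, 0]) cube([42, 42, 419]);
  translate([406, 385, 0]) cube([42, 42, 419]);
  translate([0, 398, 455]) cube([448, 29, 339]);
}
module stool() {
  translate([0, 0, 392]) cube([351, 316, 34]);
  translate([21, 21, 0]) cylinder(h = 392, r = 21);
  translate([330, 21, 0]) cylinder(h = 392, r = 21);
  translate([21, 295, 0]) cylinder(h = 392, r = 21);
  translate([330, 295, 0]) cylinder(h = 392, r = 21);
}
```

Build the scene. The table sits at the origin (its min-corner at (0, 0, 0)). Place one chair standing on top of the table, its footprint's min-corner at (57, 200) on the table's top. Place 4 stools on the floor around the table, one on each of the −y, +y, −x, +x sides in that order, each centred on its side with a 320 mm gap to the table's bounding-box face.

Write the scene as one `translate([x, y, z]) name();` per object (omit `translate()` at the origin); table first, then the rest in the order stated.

table();
translate([57, 200, 681]) chair();
translate([374, -636, 0]) stool();
translate([374, 1118, 0]) stool();
translate([-671, 241, 0]) stool();
translate([1419, 241, 0]) stool();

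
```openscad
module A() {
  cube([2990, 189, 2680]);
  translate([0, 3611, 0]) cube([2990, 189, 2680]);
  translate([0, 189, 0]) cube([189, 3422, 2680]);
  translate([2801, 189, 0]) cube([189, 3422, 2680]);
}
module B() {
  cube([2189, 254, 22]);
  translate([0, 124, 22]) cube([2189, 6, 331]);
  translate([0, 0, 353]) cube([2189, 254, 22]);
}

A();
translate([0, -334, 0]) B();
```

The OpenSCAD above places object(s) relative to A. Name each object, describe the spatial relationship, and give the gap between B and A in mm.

The I-beam's nearest face is 80 mm from the house frame's −y face.

A is a house frame. B is an I-beam. The I-beam is on the floor beside the house frame on its −y side. The gap between the I-beam and the house frame is 80 mm.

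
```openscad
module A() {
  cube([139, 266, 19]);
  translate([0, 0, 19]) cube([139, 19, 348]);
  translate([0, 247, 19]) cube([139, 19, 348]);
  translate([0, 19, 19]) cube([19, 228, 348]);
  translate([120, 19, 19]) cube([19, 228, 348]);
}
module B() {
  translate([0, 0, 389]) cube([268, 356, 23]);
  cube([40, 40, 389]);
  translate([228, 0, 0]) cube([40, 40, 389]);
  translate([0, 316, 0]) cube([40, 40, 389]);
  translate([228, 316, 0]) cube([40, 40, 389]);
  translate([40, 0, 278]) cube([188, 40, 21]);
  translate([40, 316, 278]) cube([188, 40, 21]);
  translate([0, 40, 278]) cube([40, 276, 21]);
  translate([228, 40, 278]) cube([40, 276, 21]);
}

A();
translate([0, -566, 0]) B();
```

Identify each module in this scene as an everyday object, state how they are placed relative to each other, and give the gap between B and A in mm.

A is an open box. B is a stool. The stool is on the floor beside the open box on its −y side. The gap between the stool and the open box is 210 mm.

The stool's nearest face is 210 mm from the open box's −y face.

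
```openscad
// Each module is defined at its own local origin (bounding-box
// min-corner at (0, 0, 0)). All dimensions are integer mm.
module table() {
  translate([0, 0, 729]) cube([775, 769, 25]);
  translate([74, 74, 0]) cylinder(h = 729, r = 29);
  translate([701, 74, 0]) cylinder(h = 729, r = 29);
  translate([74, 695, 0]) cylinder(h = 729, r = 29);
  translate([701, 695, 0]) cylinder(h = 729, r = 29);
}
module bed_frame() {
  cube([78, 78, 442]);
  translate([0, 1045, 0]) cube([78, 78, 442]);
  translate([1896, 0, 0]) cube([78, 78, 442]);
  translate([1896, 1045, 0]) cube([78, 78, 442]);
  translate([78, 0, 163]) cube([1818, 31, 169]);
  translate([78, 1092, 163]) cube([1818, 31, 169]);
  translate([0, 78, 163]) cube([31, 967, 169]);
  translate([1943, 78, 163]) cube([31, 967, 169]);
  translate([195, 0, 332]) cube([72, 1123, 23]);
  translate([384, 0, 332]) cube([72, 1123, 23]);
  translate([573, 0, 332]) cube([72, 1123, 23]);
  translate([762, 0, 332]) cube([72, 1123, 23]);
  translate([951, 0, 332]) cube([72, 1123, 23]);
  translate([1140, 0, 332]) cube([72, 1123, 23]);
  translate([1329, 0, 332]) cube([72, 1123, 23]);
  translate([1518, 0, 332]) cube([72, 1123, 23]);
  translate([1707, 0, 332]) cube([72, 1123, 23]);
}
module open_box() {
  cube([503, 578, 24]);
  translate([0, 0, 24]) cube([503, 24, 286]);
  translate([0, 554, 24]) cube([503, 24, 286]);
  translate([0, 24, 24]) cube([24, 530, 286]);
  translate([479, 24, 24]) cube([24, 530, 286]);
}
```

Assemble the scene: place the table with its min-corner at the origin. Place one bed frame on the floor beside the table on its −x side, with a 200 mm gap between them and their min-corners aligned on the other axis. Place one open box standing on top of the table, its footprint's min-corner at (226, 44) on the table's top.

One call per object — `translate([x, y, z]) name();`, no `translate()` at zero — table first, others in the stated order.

table();
translate([-2174, 0, 0]) bed_frame();
translate([226, 44, 754]) open_box();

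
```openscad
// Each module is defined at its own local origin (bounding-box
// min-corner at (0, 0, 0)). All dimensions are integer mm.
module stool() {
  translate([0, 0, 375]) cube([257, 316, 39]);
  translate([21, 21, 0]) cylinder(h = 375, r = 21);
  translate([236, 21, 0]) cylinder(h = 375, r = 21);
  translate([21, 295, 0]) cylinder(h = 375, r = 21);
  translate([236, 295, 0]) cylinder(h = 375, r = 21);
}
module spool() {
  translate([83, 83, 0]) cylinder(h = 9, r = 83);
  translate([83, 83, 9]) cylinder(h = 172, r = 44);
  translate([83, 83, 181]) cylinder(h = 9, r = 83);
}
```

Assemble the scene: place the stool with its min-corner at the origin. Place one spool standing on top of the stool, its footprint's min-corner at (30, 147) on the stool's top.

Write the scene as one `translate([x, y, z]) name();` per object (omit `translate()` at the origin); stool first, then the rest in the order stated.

stool();
translate([30, 147, 414]) spool();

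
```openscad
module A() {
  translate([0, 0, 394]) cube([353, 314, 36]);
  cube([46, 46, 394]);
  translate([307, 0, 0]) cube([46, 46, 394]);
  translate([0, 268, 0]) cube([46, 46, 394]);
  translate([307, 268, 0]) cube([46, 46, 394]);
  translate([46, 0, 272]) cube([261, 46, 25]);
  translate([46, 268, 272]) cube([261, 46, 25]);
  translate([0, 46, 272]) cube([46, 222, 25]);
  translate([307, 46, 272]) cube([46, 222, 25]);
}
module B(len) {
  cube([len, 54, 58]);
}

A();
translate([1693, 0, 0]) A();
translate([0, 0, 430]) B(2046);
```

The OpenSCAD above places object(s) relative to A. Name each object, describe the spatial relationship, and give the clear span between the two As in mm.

Second stool starts at x = 1693; first ends at x = 353; clear span = 1693 − 353 = 1340 mm.

A is a stool. B is a beam. A beam spans the tops of two stools. The clear span between the two stools is 1340 mm.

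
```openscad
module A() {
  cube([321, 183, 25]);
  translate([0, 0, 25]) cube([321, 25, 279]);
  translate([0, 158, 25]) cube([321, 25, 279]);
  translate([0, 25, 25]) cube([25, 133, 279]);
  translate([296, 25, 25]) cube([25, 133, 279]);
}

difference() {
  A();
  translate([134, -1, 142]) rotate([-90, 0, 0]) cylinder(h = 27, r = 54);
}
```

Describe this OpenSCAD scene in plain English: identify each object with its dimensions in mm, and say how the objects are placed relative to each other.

A is an open storage box with external size 321×183×304 mm and wall thickness 25 mm (the base is also 25 mm thick). The base covers the whole footprint; the four walls stand on the base, with the y-facing walls full-width and the x-facing walls fitting between their inner faces.

The open box has a circular hole of radius 54 mm through its front wall, centred at (x = 134, z = 142).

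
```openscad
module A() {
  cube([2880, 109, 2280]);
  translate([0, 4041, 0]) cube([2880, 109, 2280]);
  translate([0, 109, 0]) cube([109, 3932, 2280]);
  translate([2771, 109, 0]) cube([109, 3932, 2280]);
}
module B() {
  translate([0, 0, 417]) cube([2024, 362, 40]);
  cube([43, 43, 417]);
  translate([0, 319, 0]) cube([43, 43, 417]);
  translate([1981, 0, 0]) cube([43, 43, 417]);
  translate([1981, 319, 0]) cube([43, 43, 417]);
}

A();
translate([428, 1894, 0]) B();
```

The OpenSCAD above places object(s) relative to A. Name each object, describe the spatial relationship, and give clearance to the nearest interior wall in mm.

A is a house frame. B is a bench. The bench sits inside the house frame, centred. The clearance to the nearest interior wall is 319 mm.

Clearances: x = 319, y = 1785; minimum 319 mm.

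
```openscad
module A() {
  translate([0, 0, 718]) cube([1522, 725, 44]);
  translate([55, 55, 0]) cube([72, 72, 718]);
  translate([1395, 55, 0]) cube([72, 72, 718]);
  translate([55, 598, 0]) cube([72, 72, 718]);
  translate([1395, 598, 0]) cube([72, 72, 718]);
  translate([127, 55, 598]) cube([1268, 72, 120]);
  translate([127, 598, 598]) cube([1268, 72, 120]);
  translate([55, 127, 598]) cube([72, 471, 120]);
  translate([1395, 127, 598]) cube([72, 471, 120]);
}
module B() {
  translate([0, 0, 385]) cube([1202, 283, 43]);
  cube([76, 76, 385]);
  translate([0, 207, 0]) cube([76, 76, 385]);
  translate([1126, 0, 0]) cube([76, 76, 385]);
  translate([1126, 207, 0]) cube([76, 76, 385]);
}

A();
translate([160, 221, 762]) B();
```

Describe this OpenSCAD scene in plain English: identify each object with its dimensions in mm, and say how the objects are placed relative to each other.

A is a rectangular dining table. The top is 1522×725×44 mm with its upper surface at z = 762 mm. It stands on four 72×72 mm square legs, each inset 55 mm from the nearest pair of top edges, running from the floor to the underside of the top. Four apron rails, 72 mm thick and 120 mm tall, run between adjacent legs with their top edges flush with the underside of the top and their outer faces flush with the legs' outer faces.

B is a long wooden bench with a 1202 mm (x) × 283 mm (y) seat, 43 mm thick, its top surface 428 mm above the floor. Four 76 mm square legs at the seat corners, flush with the edges, run from z = 0 to the seat underside.

The bench is on top of the table, centred.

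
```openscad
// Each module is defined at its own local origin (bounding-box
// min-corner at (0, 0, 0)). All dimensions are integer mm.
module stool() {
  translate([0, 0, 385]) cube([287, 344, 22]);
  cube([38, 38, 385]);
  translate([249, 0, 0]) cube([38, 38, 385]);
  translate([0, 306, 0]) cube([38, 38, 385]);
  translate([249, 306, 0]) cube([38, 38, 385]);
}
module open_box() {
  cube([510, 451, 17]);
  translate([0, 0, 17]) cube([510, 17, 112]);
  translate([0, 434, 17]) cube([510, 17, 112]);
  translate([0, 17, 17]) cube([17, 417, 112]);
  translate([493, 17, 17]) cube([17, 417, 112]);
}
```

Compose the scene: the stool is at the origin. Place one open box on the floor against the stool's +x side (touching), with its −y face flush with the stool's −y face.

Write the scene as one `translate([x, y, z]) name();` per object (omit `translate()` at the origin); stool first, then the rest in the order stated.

stool();
translate([287, 0, 0]) open_box();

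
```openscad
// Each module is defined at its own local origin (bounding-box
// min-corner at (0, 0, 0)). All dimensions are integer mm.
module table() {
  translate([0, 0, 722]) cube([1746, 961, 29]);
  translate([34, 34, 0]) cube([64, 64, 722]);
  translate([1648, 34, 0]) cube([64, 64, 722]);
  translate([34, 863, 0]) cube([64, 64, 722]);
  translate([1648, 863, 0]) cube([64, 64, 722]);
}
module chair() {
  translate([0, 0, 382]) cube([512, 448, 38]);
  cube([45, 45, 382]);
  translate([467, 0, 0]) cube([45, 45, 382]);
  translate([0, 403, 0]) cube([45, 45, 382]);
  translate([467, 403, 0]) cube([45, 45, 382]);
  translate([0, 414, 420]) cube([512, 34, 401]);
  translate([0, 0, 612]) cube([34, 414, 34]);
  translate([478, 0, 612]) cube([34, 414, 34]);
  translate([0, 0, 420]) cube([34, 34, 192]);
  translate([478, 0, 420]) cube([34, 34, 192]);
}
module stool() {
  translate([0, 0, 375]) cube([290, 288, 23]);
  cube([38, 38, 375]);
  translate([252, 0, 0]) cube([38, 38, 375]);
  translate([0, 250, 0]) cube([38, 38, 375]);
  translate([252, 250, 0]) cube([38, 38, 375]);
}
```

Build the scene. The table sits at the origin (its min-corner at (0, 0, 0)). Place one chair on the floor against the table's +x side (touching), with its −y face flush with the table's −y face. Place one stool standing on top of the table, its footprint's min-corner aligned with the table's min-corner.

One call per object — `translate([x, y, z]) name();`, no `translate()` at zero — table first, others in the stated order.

table();
translate([1746, 0, 0]) chair();
translate([0, 0, 751]) stool();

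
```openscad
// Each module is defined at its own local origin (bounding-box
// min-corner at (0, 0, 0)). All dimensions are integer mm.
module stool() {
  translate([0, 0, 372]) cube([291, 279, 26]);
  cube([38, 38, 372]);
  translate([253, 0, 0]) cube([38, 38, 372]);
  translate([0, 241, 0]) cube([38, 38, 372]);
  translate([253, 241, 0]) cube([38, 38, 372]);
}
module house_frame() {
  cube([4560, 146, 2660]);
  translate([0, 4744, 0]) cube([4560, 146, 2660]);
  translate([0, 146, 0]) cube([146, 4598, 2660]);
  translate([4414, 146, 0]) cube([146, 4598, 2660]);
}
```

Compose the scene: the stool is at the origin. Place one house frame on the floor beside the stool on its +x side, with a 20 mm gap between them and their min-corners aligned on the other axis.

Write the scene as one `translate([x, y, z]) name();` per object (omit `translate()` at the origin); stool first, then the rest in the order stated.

stool();
translate([311, 0, 0]) house_frame();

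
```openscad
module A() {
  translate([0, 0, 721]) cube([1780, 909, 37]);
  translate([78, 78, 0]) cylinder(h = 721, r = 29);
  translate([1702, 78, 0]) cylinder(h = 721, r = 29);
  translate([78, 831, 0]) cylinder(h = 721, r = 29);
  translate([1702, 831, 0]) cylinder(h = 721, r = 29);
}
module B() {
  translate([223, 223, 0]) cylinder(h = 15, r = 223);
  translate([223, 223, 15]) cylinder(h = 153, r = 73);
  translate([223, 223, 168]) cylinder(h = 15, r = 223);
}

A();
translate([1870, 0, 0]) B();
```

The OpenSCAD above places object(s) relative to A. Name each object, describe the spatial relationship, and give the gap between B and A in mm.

A is a table. B is a spool. The spool is on the floor beside the table on its +x side. The gap between the spool and the table is 90 mm.

The spool's nearest face is 90 mm from the table's +x face.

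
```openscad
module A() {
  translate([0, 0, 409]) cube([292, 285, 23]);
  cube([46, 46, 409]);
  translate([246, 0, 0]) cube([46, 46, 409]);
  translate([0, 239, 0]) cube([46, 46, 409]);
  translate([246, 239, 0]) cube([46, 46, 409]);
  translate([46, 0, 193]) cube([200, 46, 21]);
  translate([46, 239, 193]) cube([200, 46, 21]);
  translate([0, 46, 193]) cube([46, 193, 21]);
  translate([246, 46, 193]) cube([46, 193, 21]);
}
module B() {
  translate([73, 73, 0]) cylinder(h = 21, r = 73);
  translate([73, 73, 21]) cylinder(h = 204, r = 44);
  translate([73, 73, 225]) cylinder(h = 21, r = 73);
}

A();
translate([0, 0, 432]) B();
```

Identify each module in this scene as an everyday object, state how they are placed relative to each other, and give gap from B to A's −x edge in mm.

The spool's min-x is at 0; the stool's min-x is 0; gap = 0 mm.

A is a stool. B is a spool. The spool is on top of the stool. The gap from the spool to the stool's −x edge is 0 mm.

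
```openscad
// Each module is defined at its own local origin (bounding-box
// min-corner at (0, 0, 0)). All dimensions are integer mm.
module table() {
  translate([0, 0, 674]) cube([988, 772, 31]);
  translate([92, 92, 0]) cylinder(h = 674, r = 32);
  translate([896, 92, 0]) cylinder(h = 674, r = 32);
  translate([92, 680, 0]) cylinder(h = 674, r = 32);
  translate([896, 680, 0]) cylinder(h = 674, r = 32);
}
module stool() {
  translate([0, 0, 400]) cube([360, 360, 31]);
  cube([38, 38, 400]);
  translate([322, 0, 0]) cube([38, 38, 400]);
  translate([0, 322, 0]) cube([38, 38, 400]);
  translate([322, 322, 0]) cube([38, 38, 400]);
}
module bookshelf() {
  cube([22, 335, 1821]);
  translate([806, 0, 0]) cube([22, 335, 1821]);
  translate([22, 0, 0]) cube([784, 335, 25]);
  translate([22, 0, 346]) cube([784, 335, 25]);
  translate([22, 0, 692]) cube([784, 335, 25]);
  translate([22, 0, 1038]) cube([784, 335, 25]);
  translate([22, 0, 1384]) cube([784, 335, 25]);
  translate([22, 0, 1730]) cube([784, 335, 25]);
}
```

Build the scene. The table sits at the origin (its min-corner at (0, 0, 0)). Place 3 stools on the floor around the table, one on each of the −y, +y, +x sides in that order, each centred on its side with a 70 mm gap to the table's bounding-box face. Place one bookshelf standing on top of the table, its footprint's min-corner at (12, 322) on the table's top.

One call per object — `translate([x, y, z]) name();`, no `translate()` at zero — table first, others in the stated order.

table();
translate([314, -430, 0]) stool();
translate([314, 842, 0]) stool();
translate([1058, 206, 0]) stool();
translate([12, 322, 705]) bookshelf();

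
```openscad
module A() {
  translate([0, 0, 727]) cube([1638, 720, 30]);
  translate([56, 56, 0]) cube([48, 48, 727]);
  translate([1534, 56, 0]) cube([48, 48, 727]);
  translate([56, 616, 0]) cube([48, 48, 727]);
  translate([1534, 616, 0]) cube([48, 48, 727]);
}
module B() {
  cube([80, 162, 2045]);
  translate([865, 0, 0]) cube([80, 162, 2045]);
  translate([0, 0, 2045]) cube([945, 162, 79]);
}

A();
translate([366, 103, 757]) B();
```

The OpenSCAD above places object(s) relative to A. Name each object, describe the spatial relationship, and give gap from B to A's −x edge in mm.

A is a table. B is a door frame. The door frame is on top of the table. The gap from the door frame to the table's −x edge is 366 mm.

The door frame's min-x is at 366; the table's min-x is 0; gap = 366 mm.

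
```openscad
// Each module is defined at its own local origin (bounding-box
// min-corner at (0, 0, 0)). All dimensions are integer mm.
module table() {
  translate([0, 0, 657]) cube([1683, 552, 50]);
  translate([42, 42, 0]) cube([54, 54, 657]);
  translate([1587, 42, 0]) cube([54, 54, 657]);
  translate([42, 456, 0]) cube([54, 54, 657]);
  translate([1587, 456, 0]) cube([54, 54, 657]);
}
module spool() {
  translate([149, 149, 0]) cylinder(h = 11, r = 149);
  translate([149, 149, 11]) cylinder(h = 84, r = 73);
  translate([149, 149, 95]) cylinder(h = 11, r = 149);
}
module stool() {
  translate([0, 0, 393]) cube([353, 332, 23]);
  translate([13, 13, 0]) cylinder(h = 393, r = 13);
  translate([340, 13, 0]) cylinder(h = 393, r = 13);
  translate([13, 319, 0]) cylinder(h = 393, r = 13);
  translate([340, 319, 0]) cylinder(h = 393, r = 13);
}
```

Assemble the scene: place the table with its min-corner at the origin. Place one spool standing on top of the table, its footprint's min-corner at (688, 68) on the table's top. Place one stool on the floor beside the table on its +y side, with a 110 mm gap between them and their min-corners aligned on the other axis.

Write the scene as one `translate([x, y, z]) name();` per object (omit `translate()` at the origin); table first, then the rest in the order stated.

table();
translate([688, 68, 707]) spool();
translate([0, 662, 0]) stool();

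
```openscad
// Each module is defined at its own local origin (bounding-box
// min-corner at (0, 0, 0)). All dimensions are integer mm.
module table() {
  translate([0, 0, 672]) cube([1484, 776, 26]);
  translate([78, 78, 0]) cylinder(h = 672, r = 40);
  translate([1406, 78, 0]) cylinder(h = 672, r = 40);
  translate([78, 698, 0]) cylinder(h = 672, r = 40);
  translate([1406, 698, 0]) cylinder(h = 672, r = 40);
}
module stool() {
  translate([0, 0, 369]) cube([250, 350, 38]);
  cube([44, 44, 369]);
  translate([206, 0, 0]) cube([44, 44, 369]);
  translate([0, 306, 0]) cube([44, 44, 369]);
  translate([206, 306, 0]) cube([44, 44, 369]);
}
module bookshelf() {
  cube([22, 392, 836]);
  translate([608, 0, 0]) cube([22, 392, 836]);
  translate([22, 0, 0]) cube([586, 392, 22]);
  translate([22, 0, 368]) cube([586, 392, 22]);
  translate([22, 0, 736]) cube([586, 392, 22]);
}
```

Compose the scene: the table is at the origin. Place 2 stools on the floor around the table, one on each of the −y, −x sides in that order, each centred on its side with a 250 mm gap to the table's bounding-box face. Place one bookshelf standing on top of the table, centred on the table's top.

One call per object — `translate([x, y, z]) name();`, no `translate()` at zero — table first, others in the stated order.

table();
translate([617, -600, 0]) stool();
translate([-500, 213, 0]) stool();
translate([427, 192, 698]) bookshelf();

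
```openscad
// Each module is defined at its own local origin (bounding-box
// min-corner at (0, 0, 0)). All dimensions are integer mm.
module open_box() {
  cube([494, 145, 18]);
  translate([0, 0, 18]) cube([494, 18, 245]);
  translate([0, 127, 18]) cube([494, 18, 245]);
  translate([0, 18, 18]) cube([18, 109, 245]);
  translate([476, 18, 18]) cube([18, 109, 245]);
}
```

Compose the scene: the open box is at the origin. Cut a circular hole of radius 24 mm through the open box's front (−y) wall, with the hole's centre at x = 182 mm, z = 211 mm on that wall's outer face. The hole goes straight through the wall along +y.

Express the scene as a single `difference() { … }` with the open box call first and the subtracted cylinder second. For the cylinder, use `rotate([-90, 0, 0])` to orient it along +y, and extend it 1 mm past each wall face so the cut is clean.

difference() {
  open_box();
  translate([182, -1, 211]) rotate([-90, 0, 0]) cylinder(h = 20, r = 24);
}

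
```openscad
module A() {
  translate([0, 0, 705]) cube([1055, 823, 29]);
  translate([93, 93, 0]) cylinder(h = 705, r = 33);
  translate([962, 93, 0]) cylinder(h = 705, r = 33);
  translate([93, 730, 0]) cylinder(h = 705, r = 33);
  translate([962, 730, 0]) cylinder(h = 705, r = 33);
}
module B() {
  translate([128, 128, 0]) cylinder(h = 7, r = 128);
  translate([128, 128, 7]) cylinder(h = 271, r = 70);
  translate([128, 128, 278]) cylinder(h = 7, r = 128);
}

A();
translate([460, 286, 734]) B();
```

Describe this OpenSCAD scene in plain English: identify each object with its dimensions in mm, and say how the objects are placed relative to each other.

A is a table: top 1055 mm (x) × 823 mm (y), 29 mm thick, upper face at z = 734 mm, on four round legs of 66 mm diameter, each leg's bounding box inset 60 mm from the nearest pair of top edges, running from z = 0 to the bottom of the top.

B is a spool: two coaxial disc flanges of radius 128 mm and thickness 7 mm, joined by a core cylinder of radius 70 mm and height 271 mm. The lower flange rests on z = 0 and the three cylinders share a vertical axis.

The spool is on top of the table.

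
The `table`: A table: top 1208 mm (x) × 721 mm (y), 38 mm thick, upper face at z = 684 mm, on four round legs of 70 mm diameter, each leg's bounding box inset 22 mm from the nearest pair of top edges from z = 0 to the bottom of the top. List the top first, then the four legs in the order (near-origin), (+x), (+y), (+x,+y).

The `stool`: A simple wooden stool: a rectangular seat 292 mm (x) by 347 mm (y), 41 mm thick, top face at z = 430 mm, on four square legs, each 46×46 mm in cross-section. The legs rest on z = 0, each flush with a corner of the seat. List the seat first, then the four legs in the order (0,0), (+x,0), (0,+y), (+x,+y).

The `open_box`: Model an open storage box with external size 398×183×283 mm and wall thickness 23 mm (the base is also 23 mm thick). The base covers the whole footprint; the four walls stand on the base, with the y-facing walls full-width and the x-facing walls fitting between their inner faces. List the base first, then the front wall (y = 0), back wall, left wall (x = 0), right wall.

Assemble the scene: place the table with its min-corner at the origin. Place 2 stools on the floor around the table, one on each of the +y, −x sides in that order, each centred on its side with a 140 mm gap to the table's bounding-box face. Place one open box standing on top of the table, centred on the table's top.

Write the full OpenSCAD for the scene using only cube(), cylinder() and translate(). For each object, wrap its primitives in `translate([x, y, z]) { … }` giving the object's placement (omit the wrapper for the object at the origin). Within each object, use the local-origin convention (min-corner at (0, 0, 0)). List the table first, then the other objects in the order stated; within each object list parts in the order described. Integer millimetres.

translate([0, 0, 646]) cube([1208, 721, 38]);
translate([57, 57, 0]) cylinder(h = 646, r = 35);
translate([1151, 57, 0]) cylinder(h = 646, r = 35);
translate([57, 664, 0]) cylinder(h = 646, r = 35);
translate([1151, 664, 0]) cylinder(h = 646, r = 35);
translate([458, 861, 0]) {
  translate([0, 0, 389]) cube([292, 347, 41]);
  cube([46, 46, 389]);
  translate([246, 0, 0]) cube([46, 46, 389]);
  translate([0, 301, 0]) cube([46, 46, 389]);
  translate([246, 301, 0]) cube([46, 46, 389]);
}
translate([-432, 187, 0]) {
  translate([0, 0, 389]) cube([292, 347, 41]);
  cube([46, 46, 389]);
  translate([246, 0, 0]) cube([46, 46, 389]);
  translate([0, 301, 0]) cube([46, 46, 389]);
  translate([246, 301, 0]) cube([46, 46, 389]);
}
translate([405, 269, 684]) {
  cube([398, 183, 23]);
  translate([0, 0, 23]) cube([398, 23, 260]);
  translate([0, 160, 23]) cube([398, 23, 260]);
  translate([0, 23, 23]) cube([23, 137, 260]);
  translate([375, 23, 23]) cube([23, 137, 260]);
}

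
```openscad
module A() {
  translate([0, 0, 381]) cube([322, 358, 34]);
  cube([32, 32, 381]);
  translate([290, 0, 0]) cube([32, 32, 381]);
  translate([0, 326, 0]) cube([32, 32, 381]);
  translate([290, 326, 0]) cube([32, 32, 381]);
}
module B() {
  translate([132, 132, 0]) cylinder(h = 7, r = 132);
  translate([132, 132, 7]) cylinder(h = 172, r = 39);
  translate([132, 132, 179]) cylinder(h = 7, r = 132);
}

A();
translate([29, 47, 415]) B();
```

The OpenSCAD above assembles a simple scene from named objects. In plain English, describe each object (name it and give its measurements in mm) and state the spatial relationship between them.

A is a four-legged stool. The seat is 322×358 mm, 34 mm thick, top at z = 415 mm. It stands on four square legs, each 32×32 mm in cross-section, from z = 0 to the seat underside, each flush with a corner of the seat.

B is a spool: two coaxial disc flanges of radius 132 mm and thickness 7 mm, joined by a core cylinder of radius 39 mm and height 172 mm. The lower flange rests on z = 0 and the three cylinders share a vertical axis.

The spool is on top of the stool, centred.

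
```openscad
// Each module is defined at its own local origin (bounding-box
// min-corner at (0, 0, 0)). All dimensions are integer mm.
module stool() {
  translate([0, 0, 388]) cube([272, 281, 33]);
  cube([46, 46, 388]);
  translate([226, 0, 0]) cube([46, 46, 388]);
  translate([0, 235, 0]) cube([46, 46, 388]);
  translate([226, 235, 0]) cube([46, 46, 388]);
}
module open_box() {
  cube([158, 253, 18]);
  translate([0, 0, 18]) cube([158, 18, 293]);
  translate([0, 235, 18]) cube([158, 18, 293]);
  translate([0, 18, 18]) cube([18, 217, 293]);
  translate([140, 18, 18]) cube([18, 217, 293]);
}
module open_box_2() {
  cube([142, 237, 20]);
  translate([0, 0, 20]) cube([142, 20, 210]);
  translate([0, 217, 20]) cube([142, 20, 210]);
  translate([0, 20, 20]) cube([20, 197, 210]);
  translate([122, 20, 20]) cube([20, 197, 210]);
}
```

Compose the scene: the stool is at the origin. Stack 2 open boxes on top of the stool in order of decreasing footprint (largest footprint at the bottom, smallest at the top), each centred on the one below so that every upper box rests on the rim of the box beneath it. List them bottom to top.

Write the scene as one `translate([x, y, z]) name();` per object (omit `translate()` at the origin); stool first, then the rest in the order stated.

stool();
translate([57, 14, 421]) open_box();
translate([65, 22, 732]) open_box_2();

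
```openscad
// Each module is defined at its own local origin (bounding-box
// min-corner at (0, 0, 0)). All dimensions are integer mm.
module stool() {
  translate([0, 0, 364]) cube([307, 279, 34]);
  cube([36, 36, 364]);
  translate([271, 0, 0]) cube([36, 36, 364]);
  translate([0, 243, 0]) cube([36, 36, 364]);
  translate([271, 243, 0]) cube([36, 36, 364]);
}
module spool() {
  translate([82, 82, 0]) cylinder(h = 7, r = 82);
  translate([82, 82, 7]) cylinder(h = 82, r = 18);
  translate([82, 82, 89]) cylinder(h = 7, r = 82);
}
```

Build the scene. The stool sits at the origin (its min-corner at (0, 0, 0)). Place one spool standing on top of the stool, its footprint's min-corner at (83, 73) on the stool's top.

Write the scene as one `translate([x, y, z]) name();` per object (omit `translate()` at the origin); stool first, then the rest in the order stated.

stool();
translate([83, 73, 398]) spool();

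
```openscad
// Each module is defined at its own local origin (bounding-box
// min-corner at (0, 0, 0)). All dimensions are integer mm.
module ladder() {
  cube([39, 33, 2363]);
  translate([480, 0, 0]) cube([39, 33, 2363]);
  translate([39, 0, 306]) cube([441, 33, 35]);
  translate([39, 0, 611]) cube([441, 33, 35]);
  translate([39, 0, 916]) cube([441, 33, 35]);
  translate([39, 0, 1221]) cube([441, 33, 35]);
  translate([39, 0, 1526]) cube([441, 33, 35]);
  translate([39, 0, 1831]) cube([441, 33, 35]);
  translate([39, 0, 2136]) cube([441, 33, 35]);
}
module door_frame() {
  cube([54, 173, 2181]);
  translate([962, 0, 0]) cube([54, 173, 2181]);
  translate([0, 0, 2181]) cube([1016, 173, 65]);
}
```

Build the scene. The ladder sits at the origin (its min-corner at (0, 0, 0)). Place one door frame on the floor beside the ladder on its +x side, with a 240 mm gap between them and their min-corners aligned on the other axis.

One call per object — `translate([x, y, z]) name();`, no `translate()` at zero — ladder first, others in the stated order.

ladder();
translate([759, 0, 0]) door_frame();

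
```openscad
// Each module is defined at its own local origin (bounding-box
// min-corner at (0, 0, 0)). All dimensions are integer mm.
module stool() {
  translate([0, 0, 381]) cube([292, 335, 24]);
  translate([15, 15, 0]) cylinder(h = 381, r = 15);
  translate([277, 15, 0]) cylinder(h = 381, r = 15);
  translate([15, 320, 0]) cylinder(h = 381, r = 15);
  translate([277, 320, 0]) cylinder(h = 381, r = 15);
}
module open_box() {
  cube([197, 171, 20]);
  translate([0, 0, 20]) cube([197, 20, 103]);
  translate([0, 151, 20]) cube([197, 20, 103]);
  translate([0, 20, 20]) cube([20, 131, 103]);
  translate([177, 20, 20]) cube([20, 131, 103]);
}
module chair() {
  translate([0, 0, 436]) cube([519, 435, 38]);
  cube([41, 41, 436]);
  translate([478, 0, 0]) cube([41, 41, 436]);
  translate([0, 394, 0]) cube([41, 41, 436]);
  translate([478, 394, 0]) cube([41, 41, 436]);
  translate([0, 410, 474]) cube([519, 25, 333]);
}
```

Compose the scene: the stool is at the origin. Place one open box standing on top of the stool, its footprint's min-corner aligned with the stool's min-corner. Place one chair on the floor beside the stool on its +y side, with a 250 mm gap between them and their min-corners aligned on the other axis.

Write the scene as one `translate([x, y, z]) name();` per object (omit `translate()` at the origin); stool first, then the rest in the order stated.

stool();
translate([0, 0, 405]) open_box();
translate([0, 585, 0]) chair();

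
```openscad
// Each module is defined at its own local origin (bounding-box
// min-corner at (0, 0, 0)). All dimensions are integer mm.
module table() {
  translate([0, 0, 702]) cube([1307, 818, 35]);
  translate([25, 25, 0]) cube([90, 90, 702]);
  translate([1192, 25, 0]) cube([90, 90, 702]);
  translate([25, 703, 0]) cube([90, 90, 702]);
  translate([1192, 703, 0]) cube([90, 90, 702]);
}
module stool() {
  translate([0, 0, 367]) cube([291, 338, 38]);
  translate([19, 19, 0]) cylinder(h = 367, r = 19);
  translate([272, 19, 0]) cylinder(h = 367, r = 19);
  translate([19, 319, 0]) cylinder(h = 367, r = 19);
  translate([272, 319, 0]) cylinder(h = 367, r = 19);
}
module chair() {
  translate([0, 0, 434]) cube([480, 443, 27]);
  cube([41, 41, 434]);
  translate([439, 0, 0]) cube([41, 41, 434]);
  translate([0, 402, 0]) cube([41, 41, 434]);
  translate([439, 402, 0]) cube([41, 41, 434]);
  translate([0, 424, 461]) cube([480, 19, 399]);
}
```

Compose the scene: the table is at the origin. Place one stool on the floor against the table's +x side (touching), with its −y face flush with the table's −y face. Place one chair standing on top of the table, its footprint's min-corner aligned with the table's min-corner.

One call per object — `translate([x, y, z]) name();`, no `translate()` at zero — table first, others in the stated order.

table();
translate([1307, 0, 0]) stool();
translate([0, 0, 737]) chair();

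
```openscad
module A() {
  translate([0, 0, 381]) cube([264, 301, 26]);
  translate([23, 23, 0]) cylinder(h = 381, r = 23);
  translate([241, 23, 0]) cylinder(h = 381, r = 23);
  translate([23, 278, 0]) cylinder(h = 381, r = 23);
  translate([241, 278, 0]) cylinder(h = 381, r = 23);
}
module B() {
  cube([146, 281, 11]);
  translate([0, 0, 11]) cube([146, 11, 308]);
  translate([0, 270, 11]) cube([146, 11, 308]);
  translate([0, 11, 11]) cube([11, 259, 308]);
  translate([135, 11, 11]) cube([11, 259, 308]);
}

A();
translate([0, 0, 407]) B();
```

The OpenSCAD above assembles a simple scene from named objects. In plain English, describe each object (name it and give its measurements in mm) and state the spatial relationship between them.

A is a four-legged stool. The seat is 264×301 mm, 26 mm thick, top at z = 407 mm. It stands on four round legs, each 46 mm in diameter, from z = 0 to the seat underside, each leg's axis is inset half a diameter from the nearest pair of seat edges (so the leg's bounding box is flush with the corner).

B is an open-topped rectangular box: outside dimensions 146×281×319 mm, with a uniform wall and base thickness of 11 mm. The base is a full 146×281 slab on the floor; four walls sit on top of the base. The front and back walls (the −y and +y sides) span the full width; the two side walls fit between them.

The open box is on top of the stool.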